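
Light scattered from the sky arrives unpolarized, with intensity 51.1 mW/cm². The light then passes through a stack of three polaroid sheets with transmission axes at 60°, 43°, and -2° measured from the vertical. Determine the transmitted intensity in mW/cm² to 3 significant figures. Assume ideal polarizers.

I ≈ 11.7 mW/cm²

Unpolarized light through the first polarizer → I₁ = 51.1 mW/cm²/2 = 25.55 mW/cm², polarized at 60°.
I₂ = I₁ · cos²(17°) = 25.55 · 0.9145 = 23.37 mW/cm².
I₃ = I₂ · cos²(45°) = 23.37 · 0.5 = 11.68 mW/cm².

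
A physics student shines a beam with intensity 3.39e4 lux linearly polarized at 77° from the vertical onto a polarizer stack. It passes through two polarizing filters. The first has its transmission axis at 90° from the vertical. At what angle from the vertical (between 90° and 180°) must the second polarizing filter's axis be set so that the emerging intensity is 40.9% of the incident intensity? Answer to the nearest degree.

I₁ = I₀ cos²(90° − 77°) = I₀ cos²(13°) = 0.9494 I₀.
Need I₂/I₀ = 0.409, so cos²(θ − 90°) = 0.409 / 0.9494 = 0.4308.
θ − 90° = arccos(√0.4308) = 49.0°, giving θ ≈ 90 + 49.0 = 139.0°.

θ ≈ 139°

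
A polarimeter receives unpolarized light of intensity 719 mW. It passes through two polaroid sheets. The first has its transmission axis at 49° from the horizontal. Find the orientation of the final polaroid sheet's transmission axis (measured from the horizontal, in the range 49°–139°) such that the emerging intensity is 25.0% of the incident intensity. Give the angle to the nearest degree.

Unpolarized light through the first polarizer → I₁ = ½ I₀, now polarized at 49°.
Need I₂/I₀ = 0.25, so cos²(θ − 49°) = 0.25 / 0.5 = 0.5.
θ − 49° = arccos(√0.5) = 45.0°, giving θ ≈ 49 + 45.0 = 94.0°.

θ ≈ 94°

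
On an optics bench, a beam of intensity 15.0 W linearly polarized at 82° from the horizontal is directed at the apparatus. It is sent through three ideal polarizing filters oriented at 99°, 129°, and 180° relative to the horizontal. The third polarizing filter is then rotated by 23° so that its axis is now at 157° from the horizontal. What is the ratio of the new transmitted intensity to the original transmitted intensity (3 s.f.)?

Before rotation:
I₁ = I₀ cos²(99° − 82°) = I₀ cos²(17°) = 0.9145 I₀.
I₂ = I₁ cos²(129° − 99°) = 0.9145 I₀ · cos²(30°) = 0.6859 I₀.
I₃ = I₂ cos²(180° − 129°) = 0.6859 I₀ · cos²(51°) = 0.2716 I₀.
After rotation:
I₁ = I₀ cos²(99° − 82°) = I₀ cos²(17°) = 0.9145 I₀.
I₂ = I₁ cos²(129° − 99°) = 0.9145 I₀ · cos²(30°) = 0.6859 I₀.
I₃ = I₂ cos²(157° − 129°) = 0.6859 I₀ · cos²(28°) = 0.5347 I₀.
Ratio = 0.5347 / 0.2716 = 1.968.

I_new/I_old ≈ 1.97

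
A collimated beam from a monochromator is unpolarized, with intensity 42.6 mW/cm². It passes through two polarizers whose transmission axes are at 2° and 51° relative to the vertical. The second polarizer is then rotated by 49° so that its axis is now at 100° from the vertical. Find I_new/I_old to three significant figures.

Before rotation:
Unpolarized light through the first polarizer → I₁ = ½ I₀, now polarized at 2°.
I₂ = I₁ cos²(51° − 2°) = 0.5 I₀ · cos²(49°) = 0.2152 I₀.
After rotation:
Unpolarized light through the first polarizer → I₁ = ½ I₀, now polarized at 2°.
Angle between axes 1 and 2: 82°. I₂ = 0.5 I₀ · cos²(82°) = 0.009685 I₀.
Ratio = 0.009685 / 0.2152 = 0.045.

I_new/I_old ≈ 0.0450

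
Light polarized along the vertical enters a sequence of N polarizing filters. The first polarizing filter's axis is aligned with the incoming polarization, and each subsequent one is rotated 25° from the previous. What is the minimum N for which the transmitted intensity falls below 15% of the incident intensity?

N = 11

First polarizer is aligned with the polarization: full transmission.
Each further stage multiplies by cos²(25°) = 0.8214.
After N polarizers: T = 0.8214^(N−1). Require T < 0.15 ⇒ N−1 > ln(0.15)/ln(0.8214) = 9.64, so N−1 ≥ 10 and N = 11.
Check: N=11 gives T = 0.1398 < 0.15; N=10 gives T = 0.1702.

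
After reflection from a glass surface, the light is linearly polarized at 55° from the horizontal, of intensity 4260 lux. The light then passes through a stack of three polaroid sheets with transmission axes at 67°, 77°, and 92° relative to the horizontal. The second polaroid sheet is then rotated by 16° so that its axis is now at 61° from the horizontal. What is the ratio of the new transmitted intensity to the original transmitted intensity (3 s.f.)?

I_new/I_old ≈ 0.803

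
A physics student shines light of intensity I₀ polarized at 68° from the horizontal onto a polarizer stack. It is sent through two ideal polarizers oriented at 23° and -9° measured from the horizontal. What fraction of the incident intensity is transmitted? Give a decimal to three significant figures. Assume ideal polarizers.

≈ 0.360 I₀

I₁ = I₀ cos²(23° − 68°) = I₀ cos²(45°) = 0.5 I₀.
I₂ = I₁ cos²(-9° − 23°) = 0.5 I₀ · cos²(32°) = 0.3596 I₀.
Transmitted fraction = 0.3596.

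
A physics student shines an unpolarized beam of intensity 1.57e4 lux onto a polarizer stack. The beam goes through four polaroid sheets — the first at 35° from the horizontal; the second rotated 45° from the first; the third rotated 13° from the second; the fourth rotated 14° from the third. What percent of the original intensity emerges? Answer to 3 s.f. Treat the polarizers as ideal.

Unpolarized light through the first polarizer → I₁ = 1.57e4 lux/2 = 7850 lux, polarized at 35°.
I₂ = I₁ · cos²(45°) = 7850 · 0.5 = 3925 lux.
I₃ = I₂ · cos²(13°) = 3925 · 0.9494 = 3726 lux.
I₄ = I₃ · cos²(14°) = 3726 · 0.9415 = 3508 lux.
That is 22.35% of the incident intensity.

≈ 22.3%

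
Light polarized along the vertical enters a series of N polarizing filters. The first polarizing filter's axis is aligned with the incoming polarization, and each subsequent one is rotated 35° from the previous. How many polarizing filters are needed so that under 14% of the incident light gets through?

First polarizer is aligned with the polarization: full transmission.
Each further stage multiplies by cos²(35°) = 0.671.
After N polarizers: T = 0.671^(N−1). Require T < 0.14 ⇒ N−1 > ln(0.14)/ln(0.671) = 4.93, so N−1 ≥ 5 and N = 6.
Check: N=6 gives T = 0.136 < 0.14; N=5 gives T = 0.2027.

N = 6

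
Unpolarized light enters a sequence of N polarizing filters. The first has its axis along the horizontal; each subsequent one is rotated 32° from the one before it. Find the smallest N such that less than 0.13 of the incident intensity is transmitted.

N = 6

First polarizer halves the unpolarized light: factor 1/2.
Each further stage multiplies by cos²(32°) = 0.7192.
After N polarizers: T = 0.5·0.7192^(N−1). Require T < 0.13 ⇒ N−1 > ln(0.13/0.5)/ln(0.7192) = 4.09, so N−1 ≥ 5 and N = 6.
Check: N=6 gives T = 0.0962 < 0.13; N=5 gives T = 0.1338.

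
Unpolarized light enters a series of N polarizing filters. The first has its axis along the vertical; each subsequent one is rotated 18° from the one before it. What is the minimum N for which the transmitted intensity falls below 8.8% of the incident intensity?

N = 19

First polarizer halves the unpolarized light: factor 1/2.
Each further stage multiplies by cos²(18°) = 0.9045.
After N polarizers: T = 0.5·0.9045^(N−1). Require T < 0.088 ⇒ N−1 > ln(0.088/0.5)/ln(0.9045) = 17.31, so N−1 ≥ 18 and N = 19.
Check: N=19 gives T = 0.08211 < 0.088; N=18 gives T = 0.09078.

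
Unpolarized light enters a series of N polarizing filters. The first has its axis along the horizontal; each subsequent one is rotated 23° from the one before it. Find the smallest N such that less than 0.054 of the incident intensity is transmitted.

First polarizer halves the unpolarized light: factor 1/2.
Each further stage multiplies by cos²(23°) = 0.8473.
After N polarizers: T = 0.5·0.8473^(N−1). Require T < 0.054 ⇒ N−1 > ln(0.054/0.5)/ln(0.8473) = 13.43, so N−1 ≥ 14 and N = 15.
Check: N=15 gives T = 0.04917 < 0.054; N=14 gives T = 0.05803.

N = 15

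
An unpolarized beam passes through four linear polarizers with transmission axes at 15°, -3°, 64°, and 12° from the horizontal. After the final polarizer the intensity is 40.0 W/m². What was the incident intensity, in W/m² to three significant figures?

I₀ ≈ 1530 W/m²

Unpolarized light through the first polarizer → I₁ = ½ I₀, now polarized at 15°.
I₂ = I₁ cos²(-3° − 15°) = 0.5 I₀ · cos²(18°) = 0.4523 I₀.
I₃ = I₂ cos²(64° + 3°) = 0.4523 I₀ · cos²(67°) = 0.06905 I₀.
I₄ = I₃ cos²(12° − 64°) = 0.06905 I₀ · cos²(52°) = 0.02617 I₀.
So 40.0 W/m² = 0.02617 I₀, giving I₀ = 40.0/0.02617 = 1528 W/m².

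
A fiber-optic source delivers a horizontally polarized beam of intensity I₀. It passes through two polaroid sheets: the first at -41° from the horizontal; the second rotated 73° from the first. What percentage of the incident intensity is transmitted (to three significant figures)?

≈ 4.87%

I₁ = I₀ cos²(-41° − 0°) = I₀ cos²(41°) = 0.5696 I₀.
I₂ = I₁ cos²(73°) = 0.5696 · 0.08548 I₀ = 0.04869 I₀.
That is 4.869% of the incident intensity.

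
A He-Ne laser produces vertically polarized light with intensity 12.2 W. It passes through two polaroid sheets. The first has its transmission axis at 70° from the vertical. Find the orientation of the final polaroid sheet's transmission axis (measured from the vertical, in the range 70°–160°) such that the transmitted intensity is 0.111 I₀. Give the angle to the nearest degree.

θ ≈ 83°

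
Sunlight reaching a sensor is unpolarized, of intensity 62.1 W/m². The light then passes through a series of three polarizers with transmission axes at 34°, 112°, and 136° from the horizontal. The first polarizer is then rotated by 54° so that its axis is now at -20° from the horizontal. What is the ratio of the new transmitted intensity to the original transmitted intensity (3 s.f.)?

Before rotation:
Unpolarized light through the first polarizer → I₁ = ½ I₀, now polarized at 34°.
I₂ = I₁ cos²(112° − 34°) = 0.5 I₀ · cos²(78°) = 0.02161 I₀.
I₃ = I₂ cos²(136° − 112°) = 0.02161 I₀ · cos²(24°) = 0.01804 I₀.
After rotation:
Unpolarized light through the first polarizer → I₁ = ½ I₀, now polarized at -20°.
Angle between axes 1 and 2: 48°. I₂ = 0.5 I₀ · cos²(48°) = 0.2239 I₀.
I₃ = I₂ cos²(136° − 112°) = 0.2239 I₀ · cos²(24°) = 0.1868 I₀.
Ratio = 0.1868 / 0.01804 = 10.36.

I_new/I_old ≈ 10.4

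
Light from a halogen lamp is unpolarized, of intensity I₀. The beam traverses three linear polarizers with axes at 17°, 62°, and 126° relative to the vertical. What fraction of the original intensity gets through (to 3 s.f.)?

≈ 0.0480 I₀

Unpolarized light through the first polarizer → I₁ = ½ I₀, now polarized at 17°.
I₂ = I₁ cos²(62° − 17°) = 0.5 I₀ · cos²(45°) = 0.25 I₀.
I₃ = I₂ cos²(126° − 62°) = 0.25 I₀ · cos²(64°) = 0.04804 I₀.
Transmitted fraction = 0.04804.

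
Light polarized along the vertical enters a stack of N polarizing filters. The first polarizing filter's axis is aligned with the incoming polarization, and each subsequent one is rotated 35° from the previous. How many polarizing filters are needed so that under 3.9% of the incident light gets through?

N = 10

First polarizer is aligned with the polarization: full transmission.
Each further stage multiplies by cos²(35°) = 0.671.
After N polarizers: T = 0.671^(N−1). Require T < 0.039 ⇒ N−1 > ln(0.039)/ln(0.671) = 8.13, so N−1 ≥ 9 and N = 10.
Check: N=10 gives T = 0.02758 < 0.039; N=9 gives T = 0.0411.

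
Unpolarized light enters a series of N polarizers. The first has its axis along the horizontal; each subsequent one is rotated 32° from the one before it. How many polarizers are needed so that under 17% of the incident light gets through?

N = 5

First polarizer halves the unpolarized light: factor 1/2.
Each further stage multiplies by cos²(32°) = 0.7192.
After N polarizers: T = 0.5·0.7192^(N−1). Require T < 0.17 ⇒ N−1 > ln(0.17/0.5)/ln(0.7192) = 3.27, so N−1 ≥ 4 and N = 5.
Check: N=5 gives T = 0.1338 < 0.17; N=4 gives T = 0.186.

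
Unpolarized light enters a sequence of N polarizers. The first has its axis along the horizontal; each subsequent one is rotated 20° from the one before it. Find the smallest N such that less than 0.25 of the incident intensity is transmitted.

N = 7

First polarizer halves the unpolarized light: factor 1/2.
Each further stage multiplies by cos²(20°) = 0.883.
After N polarizers: T = 0.5·0.883^(N−1). Require T < 0.25 ⇒ N−1 > ln(0.25/0.5)/ln(0.883) = 5.57, so N−1 ≥ 6 and N = 7.
Check: N=7 gives T = 0.237 < 0.25; N=6 gives T = 0.2684.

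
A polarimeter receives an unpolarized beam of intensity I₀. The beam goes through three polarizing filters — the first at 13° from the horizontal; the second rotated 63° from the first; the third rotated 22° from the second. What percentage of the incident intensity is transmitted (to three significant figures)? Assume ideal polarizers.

Unpolarized light through the first polarizer → I₁ = ½ I₀, now polarized at 13°.
I₂ = I₁ cos²(63°) = 0.5 · 0.2061 I₀ = 0.1031 I₀.
I₃ = I₂ cos²(22°) = 0.1031 · 0.8597 I₀ = 0.08859 I₀.
That is 8.859% of the incident intensity.

≈ 8.86%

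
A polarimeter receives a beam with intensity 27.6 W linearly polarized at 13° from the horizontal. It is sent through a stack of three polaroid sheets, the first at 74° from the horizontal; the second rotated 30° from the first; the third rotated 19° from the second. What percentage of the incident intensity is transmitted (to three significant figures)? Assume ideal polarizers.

≈ 15.8%

By Malus's law, I₁ = 27.6 W · cos²(61°) = 6.487 W.
I₂ = I₁ · cos²(30°) = 6.487 · 0.75 = 4.865 W.
I₃ = I₂ · cos²(19°) = 4.865 · 0.894 = 4.35 W.
That is 15.76% of the incident intensity.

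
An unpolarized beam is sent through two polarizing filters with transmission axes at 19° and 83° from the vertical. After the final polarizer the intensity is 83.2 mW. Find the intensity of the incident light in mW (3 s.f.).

I₀ ≈ 866 mW

Unpolarized light through the first polarizer → I₁ = ½ I₀, now polarized at 19°.
I₂ = I₁ cos²(83° − 19°) = 0.5 I₀ · cos²(64°) = 0.09608 I₀.
So 83.2 mW = 0.09608 I₀, giving I₀ = 83.2/0.09608 = 865.9 mW.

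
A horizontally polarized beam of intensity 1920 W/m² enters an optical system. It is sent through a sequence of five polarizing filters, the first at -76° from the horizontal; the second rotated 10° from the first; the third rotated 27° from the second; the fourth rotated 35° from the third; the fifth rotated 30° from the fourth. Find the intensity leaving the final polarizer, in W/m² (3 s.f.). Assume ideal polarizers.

I ≈ 43.5 W/m²

I₁ = 1920 W/m² · cos²(76°) = 112.4 W/m².
I₂ = I₁ · cos²(10°) = 112.4 · 0.9698 = 109 W/m².
I₃ = I₂ · cos²(27°) = 109 · 0.7939 = 86.52 W/m².
I₄ = I₃ · cos²(35°) = 86.52 · 0.671 = 58.06 W/m².
I₅ = I₄ · cos²(30°) = 58.06 · 0.75 = 43.54 W/m².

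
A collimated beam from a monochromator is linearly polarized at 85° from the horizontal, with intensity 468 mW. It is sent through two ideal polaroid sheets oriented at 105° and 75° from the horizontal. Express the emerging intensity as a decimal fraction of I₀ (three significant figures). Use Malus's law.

I/I₀ ≈ 0.662

By Malus's law, I₁ = 468 mW · cos²(20°) = 413.3 mW.
I₂ = I₁ · cos²(30°) = 413.3 · 0.75 = 309.9 mW.
Transmitted fraction = 0.6623.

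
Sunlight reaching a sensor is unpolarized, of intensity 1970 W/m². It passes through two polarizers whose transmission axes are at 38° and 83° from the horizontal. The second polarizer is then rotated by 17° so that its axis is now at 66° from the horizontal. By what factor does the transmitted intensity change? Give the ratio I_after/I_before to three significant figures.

Before rotation:
Unpolarized light through the first polarizer → I₁ = ½ I₀, now polarized at 38°.
I₂ = I₁ cos²(83° − 38°) = 0.5 I₀ · cos²(45°) = 0.25 I₀.
After rotation:
Unpolarized light through the first polarizer → I₁ = ½ I₀, now polarized at 38°.
I₂ = I₁ cos²(66° − 38°) = 0.5 I₀ · cos²(28°) = 0.3898 I₀.
Ratio = 0.3898 / 0.25 = 1.559.

I_new/I_old ≈ 1.56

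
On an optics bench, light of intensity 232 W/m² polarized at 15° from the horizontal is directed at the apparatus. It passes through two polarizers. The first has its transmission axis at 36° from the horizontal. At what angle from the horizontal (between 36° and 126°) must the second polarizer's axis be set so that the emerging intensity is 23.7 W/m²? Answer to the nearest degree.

θ ≈ 106°

By Malus's law, I₁ = I₀ cos²(36° − 15°) = I₀ cos²(21°) = 0.8716 I₀.
Target fraction: 23.7 / 232 W/m² = 0.1022 of I₀.
Need I₂/I₀ = 0.1022, so cos²(θ − 36°) = 0.1022 / 0.8716 = 0.1172.
θ − 36° = arccos(√0.1172) = 70.0°, giving θ ≈ 36 + 70.0 = 106.0°.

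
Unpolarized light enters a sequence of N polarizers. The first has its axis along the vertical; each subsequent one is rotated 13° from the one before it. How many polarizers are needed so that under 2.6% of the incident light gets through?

N = 58

First polarizer halves the unpolarized light: factor 1/2.
Each further stage multiplies by cos²(13°) = 0.9494.
After N polarizers: T = 0.5·0.9494^(N−1). Require T < 0.026 ⇒ N−1 > ln(0.026/0.5)/ln(0.9494) = 56.93, so N−1 ≥ 57 and N = 58.
Check: N=58 gives T = 0.02591 < 0.026; N=57 gives T = 0.02729.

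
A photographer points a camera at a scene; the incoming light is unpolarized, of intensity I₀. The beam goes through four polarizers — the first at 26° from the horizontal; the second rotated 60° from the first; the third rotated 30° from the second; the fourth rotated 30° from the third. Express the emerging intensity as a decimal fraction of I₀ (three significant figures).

Unpolarized light through the first polarizer → I₁ = ½ I₀, now polarized at 26°.
I₂ = I₁ cos²(60°) = 0.5 · 0.25 I₀ = 0.125 I₀.
I₃ = I₂ cos²(30°) = 0.125 · 0.75 I₀ = 0.09375 I₀.
I₄ = I₃ cos²(30°) = 0.09375 · 0.75 I₀ = 0.07031 I₀.
Transmitted fraction = 0.07031.

≈ 0.0703 I₀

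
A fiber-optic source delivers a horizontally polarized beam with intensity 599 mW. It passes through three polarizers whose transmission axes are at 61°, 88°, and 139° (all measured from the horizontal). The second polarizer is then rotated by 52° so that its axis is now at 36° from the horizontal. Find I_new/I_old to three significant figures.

I_new/I_old ≈ 0.132

Before rotation:
By Malus's law, I₁ = I₀ cos²(61° − 0°) = I₀ cos²(61°) = 0.235 I₀.
I₂ = I₁ cos²(88° − 61°) = 0.235 I₀ · cos²(27°) = 0.1866 I₀.
I₃ = I₂ cos²(139° − 88°) = 0.1866 I₀ · cos²(51°) = 0.0739 I₀.
After rotation:
I₁ = I₀ cos²(61° − 0°) = I₀ cos²(61°) = 0.235 I₀.
I₂ = I₁ cos²(36° − 61°) = 0.235 I₀ · cos²(25°) = 0.1931 I₀.
Angle between axes 2 and 3: 77°. I₃ = 0.1931 I₀ · cos²(77°) = 0.009769 I₀.
Ratio = 0.009769 / 0.0739 = 0.1322.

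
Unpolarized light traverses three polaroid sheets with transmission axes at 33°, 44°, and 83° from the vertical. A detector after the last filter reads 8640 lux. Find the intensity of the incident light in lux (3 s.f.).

Unpolarized light through the first polarizer → I₁ = ½ I₀, now polarized at 33°.
I₂ = I₁ cos²(44° − 33°) = 0.5 I₀ · cos²(11°) = 0.4818 I₀.
I₃ = I₂ cos²(83° − 44°) = 0.4818 I₀ · cos²(39°) = 0.291 I₀.
So 8640 lux = 0.291 I₀, giving I₀ = 8640/0.291 = 2.969e+04 lux.

I₀ ≈ 2.97e4 lux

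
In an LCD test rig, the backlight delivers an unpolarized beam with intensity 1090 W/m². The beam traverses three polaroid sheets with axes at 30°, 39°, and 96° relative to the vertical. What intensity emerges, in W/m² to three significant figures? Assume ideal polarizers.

I ≈ 158 W/m²

Unpolarized light through the first polarizer → I₁ = 1090 W/m²/2 = 545 W/m², polarized at 30°.
I₂ = I₁ · cos²(9°) = 545 · 0.9755 = 531.7 W/m².
I₃ = I₂ · cos²(57°) = 531.7 · 0.2966 = 157.7 W/m².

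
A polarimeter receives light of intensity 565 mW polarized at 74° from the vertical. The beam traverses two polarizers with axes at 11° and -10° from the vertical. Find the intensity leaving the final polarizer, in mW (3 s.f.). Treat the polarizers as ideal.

I ≈ 101 mW

I₁ = 565 mW · cos²(63°) = 116.5 mW.
I₂ = I₁ · cos²(21°) = 116.5 · 0.8716 = 101.5 mW.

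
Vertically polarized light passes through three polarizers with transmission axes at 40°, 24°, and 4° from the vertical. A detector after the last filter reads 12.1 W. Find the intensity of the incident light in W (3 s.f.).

I₀ ≈ 25.3 W

I₁ = I₀ cos²(40° − 0°) = I₀ cos²(40°) = 0.5868 I₀.
I₂ = I₁ cos²(24° − 40°) = 0.5868 I₀ · cos²(16°) = 0.5422 I₀.
I₃ = I₂ cos²(4° − 24°) = 0.5422 I₀ · cos²(20°) = 0.4788 I₀.
So 12.1 W = 0.4788 I₀, giving I₀ = 12.1/0.4788 = 25.27 W.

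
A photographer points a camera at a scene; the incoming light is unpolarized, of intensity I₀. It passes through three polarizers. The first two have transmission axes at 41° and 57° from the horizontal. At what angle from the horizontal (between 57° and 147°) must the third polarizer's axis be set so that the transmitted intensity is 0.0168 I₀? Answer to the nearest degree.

θ ≈ 136°

Unpolarized light through the first polarizer → I₁ = ½ I₀, now polarized at 41°.
I₂ = I₁ cos²(57° − 41°) = 0.5 I₀ · cos²(16°) = 0.462 I₀.
Need I₃/I₀ = 0.0168, so cos²(θ − 57°) = 0.0168 / 0.462 = 0.03636.
θ − 57° = arccos(√0.03636) = 79.0°, giving θ ≈ 57 + 79.0 = 136.0°.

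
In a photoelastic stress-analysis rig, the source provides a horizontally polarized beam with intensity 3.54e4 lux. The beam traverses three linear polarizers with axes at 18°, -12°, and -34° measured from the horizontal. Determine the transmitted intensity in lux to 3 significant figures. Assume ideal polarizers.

By Malus's law, I₁ = 3.54e4 lux · cos²(18°) = 3.202e+04 lux.
I₂ = I₁ · cos²(30°) = 3.202e+04 · 0.75 = 2.401e+04 lux.
I₃ = I₂ · cos²(22°) = 2.401e+04 · 0.8597 = 2.064e+04 lux.

I ≈ 2.06e4 lux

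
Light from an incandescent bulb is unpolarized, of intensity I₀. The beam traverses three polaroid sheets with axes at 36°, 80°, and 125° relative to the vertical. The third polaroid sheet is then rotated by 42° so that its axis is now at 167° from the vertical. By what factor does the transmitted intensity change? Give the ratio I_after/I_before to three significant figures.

I_new/I_old ≈ 0.00548

Before rotation:
Unpolarized light through the first polarizer → I₁ = ½ I₀, now polarized at 36°.
I₂ = I₁ cos²(80° − 36°) = 0.5 I₀ · cos²(44°) = 0.2587 I₀.
I₃ = I₂ cos²(125° − 80°) = 0.2587 I₀ · cos²(45°) = 0.1294 I₀.
After rotation:
Unpolarized light through the first polarizer → I₁ = ½ I₀, now polarized at 36°.
I₂ = I₁ cos²(80° − 36°) = 0.5 I₀ · cos²(44°) = 0.2587 I₀.
I₃ = I₂ cos²(167° − 80°) = 0.2587 I₀ · cos²(87°) = 0.0007087 I₀.
Ratio = 0.0007087 / 0.1294 = 0.005478.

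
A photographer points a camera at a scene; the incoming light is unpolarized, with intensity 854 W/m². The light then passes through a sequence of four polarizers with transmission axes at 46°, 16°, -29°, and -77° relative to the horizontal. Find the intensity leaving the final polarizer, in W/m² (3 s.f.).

Unpolarized light through the first polarizer → I₁ = 854 W/m²/2 = 427 W/m², polarized at 46°.
I₂ = I₁ · cos²(30°) = 427 · 0.75 = 320.3 W/m².
I₃ = I₂ · cos²(45°) = 320.3 · 0.5 = 160.1 W/m².
I₄ = I₃ · cos²(48°) = 160.1 · 0.4477 = 71.69 W/m².

I ≈ 71.7 W/m²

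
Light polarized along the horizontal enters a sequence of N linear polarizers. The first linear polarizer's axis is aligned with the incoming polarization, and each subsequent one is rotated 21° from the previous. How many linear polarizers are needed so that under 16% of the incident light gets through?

First polarizer is aligned with the polarization: full transmission.
Each further stage multiplies by cos²(21°) = 0.8716.
After N polarizers: T = 0.8716^(N−1). Require T < 0.16 ⇒ N−1 > ln(0.16)/ln(0.8716) = 13.33, so N−1 ≥ 14 and N = 15.
Check: N=15 gives T = 0.146 < 0.16; N=14 gives T = 0.1675.

N = 15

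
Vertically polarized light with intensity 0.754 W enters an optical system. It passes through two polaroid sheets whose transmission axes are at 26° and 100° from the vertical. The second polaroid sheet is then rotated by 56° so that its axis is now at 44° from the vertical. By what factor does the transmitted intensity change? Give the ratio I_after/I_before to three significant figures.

Before rotation:
I₁ = I₀ cos²(26° − 0°) = I₀ cos²(26°) = 0.8078 I₀.
I₂ = I₁ cos²(100° − 26°) = 0.8078 I₀ · cos²(74°) = 0.06138 I₀.
After rotation:
I₁ = I₀ cos²(26° − 0°) = I₀ cos²(26°) = 0.8078 I₀.
I₂ = I₁ cos²(44° − 26°) = 0.8078 I₀ · cos²(18°) = 0.7307 I₀.
Ratio = 0.7307 / 0.06138 = 11.91.

I_new/I_old ≈ 11.9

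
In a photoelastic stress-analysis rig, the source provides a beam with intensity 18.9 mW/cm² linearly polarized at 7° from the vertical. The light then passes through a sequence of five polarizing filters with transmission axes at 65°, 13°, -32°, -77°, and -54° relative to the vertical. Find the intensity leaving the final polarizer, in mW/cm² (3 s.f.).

I ≈ 0.426 mW/cm²

I₁ = 18.9 mW/cm² · cos²(58°) = 5.307 mW/cm².
I₂ = I₁ · cos²(52°) = 5.307 · 0.379 = 2.012 mW/cm².
I₃ = I₂ · cos²(45°) = 2.012 · 0.5 = 1.006 mW/cm².
I₄ = I₃ · cos²(45°) = 1.006 · 0.5 = 0.5029 mW/cm².
I₅ = I₄ · cos²(23°) = 0.5029 · 0.8473 = 0.4261 mW/cm².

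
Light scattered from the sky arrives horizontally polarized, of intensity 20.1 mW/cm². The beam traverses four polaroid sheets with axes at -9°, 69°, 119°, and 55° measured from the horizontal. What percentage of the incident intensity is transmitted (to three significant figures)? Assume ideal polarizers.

I₁ = 20.1 mW/cm² · cos²(9°) = 19.61 mW/cm².
I₂ = I₁ · cos²(78°) = 19.61 · 0.04323 = 0.8476 mW/cm².
I₃ = I₂ · cos²(50°) = 0.8476 · 0.4132 = 0.3502 mW/cm².
I₄ = I₃ · cos²(64°) = 0.3502 · 0.1922 = 0.0673 mW/cm².
That is 0.3348% of the incident intensity.

≈ 0.335%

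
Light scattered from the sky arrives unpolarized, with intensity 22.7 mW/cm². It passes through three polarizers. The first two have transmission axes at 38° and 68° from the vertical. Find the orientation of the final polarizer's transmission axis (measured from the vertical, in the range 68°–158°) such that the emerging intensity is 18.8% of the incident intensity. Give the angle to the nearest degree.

Unpolarized light through the first polarizer → I₁ = ½ I₀, now polarized at 38°.
I₂ = I₁ cos²(68° − 38°) = 0.5 I₀ · cos²(30°) = 0.375 I₀.
Need I₃/I₀ = 0.188, so cos²(θ − 68°) = 0.188 / 0.375 = 0.5013.
θ − 68° = arccos(√0.5013) = 44.9°, giving θ ≈ 68 + 44.9 = 112.9°.

θ ≈ 113°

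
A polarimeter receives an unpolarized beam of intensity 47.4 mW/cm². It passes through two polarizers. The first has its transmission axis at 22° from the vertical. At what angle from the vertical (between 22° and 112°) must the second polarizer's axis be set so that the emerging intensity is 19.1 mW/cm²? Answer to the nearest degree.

Unpolarized light through the first polarizer → I₁ = ½ I₀, now polarized at 22°.
Target fraction: 19.1 / 47.4 mW/cm² = 0.403 of I₀.
Need I₂/I₀ = 0.403, so cos²(θ − 22°) = 0.403 / 0.5 = 0.8059.
θ − 22° = arccos(√0.8059) = 26.1°, giving θ ≈ 22 + 26.1 = 48.1°.

θ ≈ 48°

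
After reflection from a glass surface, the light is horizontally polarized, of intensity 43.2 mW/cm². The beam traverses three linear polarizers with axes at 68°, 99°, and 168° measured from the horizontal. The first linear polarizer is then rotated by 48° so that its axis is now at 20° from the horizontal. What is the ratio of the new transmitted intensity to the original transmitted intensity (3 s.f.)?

Before rotation:
I₁ = I₀ cos²(68° − 0°) = I₀ cos²(68°) = 0.1403 I₀.
I₂ = I₁ cos²(99° − 68°) = 0.1403 I₀ · cos²(31°) = 0.1031 I₀.
I₃ = I₂ cos²(168° − 99°) = 0.1031 I₀ · cos²(69°) = 0.01324 I₀.
After rotation:
I₁ = I₀ cos²(20° − 0°) = I₀ cos²(20°) = 0.883 I₀.
I₂ = I₁ cos²(99° − 20°) = 0.883 I₀ · cos²(79°) = 0.03215 I₀.
I₃ = I₂ cos²(168° − 99°) = 0.03215 I₀ · cos²(69°) = 0.004129 I₀.
Ratio = 0.004129 / 0.01324 = 0.3118.

I_new/I_old ≈ 0.312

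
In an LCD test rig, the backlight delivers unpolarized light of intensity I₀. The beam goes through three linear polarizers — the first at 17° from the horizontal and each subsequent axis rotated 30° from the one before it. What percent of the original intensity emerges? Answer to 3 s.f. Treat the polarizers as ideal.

≈ 28.1%

Unpolarized light through the first polarizer → I₁ = ½ I₀, now polarized at 17°.
I₂ = I₁ cos²(30°) = 0.5 · 0.75 I₀ = 0.375 I₀.
I₃ = I₂ cos²(30°) = 0.375 · 0.75 I₀ = 0.2813 I₀.
That is 28.13% of the incident intensity.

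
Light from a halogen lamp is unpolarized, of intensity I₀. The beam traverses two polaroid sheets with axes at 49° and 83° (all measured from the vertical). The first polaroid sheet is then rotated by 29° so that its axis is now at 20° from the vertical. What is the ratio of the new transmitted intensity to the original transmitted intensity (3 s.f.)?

I_new/I_old ≈ 0.300

Before rotation:
Unpolarized light through the first polarizer → I₁ = ½ I₀, now polarized at 49°.
I₂ = I₁ cos²(83° − 49°) = 0.5 I₀ · cos²(34°) = 0.3437 I₀.
After rotation:
Unpolarized light through the first polarizer → I₁ = ½ I₀, now polarized at 20°.
I₂ = I₁ cos²(83° − 20°) = 0.5 I₀ · cos²(63°) = 0.1031 I₀.
Ratio = 0.1031 / 0.3437 = 0.2999.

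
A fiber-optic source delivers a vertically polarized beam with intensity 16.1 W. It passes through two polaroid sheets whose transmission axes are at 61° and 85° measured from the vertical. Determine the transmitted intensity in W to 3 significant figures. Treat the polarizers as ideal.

I ≈ 3.16 W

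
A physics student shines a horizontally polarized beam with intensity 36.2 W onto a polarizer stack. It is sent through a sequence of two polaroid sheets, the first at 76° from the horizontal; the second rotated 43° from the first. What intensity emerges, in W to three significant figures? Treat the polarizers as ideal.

I ≈ 1.13 W

I₁ = 36.2 W · cos²(76°) = 2.119 W.
I₂ = I₁ · cos²(43°) = 2.119 · 0.5349 = 1.133 W.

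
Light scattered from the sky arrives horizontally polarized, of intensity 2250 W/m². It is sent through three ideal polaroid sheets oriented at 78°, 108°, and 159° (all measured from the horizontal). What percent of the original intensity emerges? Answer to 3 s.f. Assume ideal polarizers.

I₁ = 2250 W/m² · cos²(78°) = 97.26 W/m².
I₂ = I₁ · cos²(30°) = 97.26 · 0.75 = 72.95 W/m².
I₃ = I₂ · cos²(51°) = 72.95 · 0.396 = 28.89 W/m².
That is 1.284% of the incident intensity.

≈ 1.28%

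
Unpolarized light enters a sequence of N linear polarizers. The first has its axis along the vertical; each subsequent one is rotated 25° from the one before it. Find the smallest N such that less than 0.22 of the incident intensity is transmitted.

First polarizer halves the unpolarized light: factor 1/2.
Each further stage multiplies by cos²(25°) = 0.8214.
After N polarizers: T = 0.5·0.8214^(N−1). Require T < 0.22 ⇒ N−1 > ln(0.22/0.5)/ln(0.8214) = 4.17, so N−1 ≥ 5 and N = 6.
Check: N=6 gives T = 0.187 < 0.22; N=5 gives T = 0.2276.

N = 6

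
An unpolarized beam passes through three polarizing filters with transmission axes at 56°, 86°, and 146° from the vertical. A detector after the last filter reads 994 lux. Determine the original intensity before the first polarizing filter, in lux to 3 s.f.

I₀ ≈ 1.06e4 lux

Unpolarized light through the first polarizer → I₁ = ½ I₀, now polarized at 56°.
I₂ = I₁ cos²(86° − 56°) = 0.5 I₀ · cos²(30°) = 0.375 I₀.
I₃ = I₂ cos²(146° − 86°) = 0.375 I₀ · cos²(60°) = 0.09375 I₀.
So 994 lux = 0.09375 I₀, giving I₀ = 994/0.09375 = 1.06e+04 lux.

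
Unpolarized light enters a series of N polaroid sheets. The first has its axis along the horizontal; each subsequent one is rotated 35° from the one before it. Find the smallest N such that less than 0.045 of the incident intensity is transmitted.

N = 8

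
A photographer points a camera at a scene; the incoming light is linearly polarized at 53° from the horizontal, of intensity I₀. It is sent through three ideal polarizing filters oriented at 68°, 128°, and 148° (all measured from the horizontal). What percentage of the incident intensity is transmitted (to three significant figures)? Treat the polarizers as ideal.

I₁ = I₀ cos²(68° − 53°) = I₀ cos²(15°) = 0.933 I₀.
I₂ = I₁ cos²(128° − 68°) = 0.933 I₀ · cos²(60°) = 0.2333 I₀.
I₃ = I₂ cos²(148° − 128°) = 0.2333 I₀ · cos²(20°) = 0.206 I₀.
That is 20.6% of the incident intensity.

≈ 20.6%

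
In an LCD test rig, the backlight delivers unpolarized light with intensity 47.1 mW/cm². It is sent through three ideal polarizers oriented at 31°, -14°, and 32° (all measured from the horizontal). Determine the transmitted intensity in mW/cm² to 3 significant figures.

I ≈ 5.68 mW/cm²

Unpolarized light through the first polarizer → I₁ = 47.1 mW/cm²/2 = 23.55 mW/cm², polarized at 31°.
I₂ = I₁ · cos²(45°) = 23.55 · 0.5 = 11.78 mW/cm².
I₃ = I₂ · cos²(46°) = 11.78 · 0.4826 = 5.682 mW/cm².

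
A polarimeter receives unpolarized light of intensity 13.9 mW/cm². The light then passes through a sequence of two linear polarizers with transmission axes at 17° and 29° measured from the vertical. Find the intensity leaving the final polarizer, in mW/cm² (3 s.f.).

Unpolarized light through the first polarizer → I₁ = 13.9 mW/cm²/2 = 6.95 mW/cm², polarized at 17°.
I₂ = I₁ · cos²(12°) = 6.95 · 0.9568 = 6.65 mW/cm².

I ≈ 6.65 mW/cm²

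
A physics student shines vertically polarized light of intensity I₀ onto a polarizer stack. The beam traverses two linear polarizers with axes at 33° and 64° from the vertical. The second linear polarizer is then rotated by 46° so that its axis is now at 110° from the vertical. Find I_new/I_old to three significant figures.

I_new/I_old ≈ 0.0689

Before rotation:
I₁ = I₀ cos²(33° − 0°) = I₀ cos²(33°) = 0.7034 I₀.
I₂ = I₁ cos²(64° − 33°) = 0.7034 I₀ · cos²(31°) = 0.5168 I₀.
After rotation:
I₁ = I₀ cos²(33° − 0°) = I₀ cos²(33°) = 0.7034 I₀.
I₂ = I₁ cos²(110° − 33°) = 0.7034 I₀ · cos²(77°) = 0.03559 I₀.
Ratio = 0.03559 / 0.5168 = 0.06887.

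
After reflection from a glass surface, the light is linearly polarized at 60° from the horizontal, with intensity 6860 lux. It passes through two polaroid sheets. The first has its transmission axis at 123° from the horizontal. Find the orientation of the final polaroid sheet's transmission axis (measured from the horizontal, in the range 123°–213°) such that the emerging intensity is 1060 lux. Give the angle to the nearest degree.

θ ≈ 153°

I₁ = I₀ cos²(123° − 60°) = I₀ cos²(63°) = 0.2061 I₀.
Target fraction: 1060 / 6860 lux = 0.1545 of I₀.
Need I₂/I₀ = 0.1545, so cos²(θ − 123°) = 0.1545 / 0.2061 = 0.7497.
θ − 123° = arccos(√0.7497) = 30.0°, giving θ ≈ 123 + 30.0 = 153.0°.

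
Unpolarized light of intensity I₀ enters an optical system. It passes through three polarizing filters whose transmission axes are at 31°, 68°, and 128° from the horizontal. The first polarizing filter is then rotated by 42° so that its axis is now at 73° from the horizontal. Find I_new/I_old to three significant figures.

I_new/I_old ≈ 1.56

Before rotation:
Unpolarized light through the first polarizer → I₁ = ½ I₀, now polarized at 31°.
I₂ = I₁ cos²(68° − 31°) = 0.5 I₀ · cos²(37°) = 0.3189 I₀.
I₃ = I₂ cos²(128° − 68°) = 0.3189 I₀ · cos²(60°) = 0.07973 I₀.
After rotation:
Unpolarized light through the first polarizer → I₁ = ½ I₀, now polarized at 73°.
I₂ = I₁ cos²(68° − 73°) = 0.5 I₀ · cos²(5°) = 0.4962 I₀.
I₃ = I₂ cos²(128° − 68°) = 0.4962 I₀ · cos²(60°) = 0.1241 I₀.
Ratio = 0.1241 / 0.07973 = 1.556.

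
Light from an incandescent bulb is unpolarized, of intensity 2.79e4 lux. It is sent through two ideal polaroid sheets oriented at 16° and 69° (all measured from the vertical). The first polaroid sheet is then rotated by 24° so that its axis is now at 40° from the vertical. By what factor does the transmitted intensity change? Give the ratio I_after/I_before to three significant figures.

Before rotation:
Unpolarized light through the first polarizer → I₁ = ½ I₀, now polarized at 16°.
I₂ = I₁ cos²(69° − 16°) = 0.5 I₀ · cos²(53°) = 0.1811 I₀.
After rotation:
Unpolarized light through the first polarizer → I₁ = ½ I₀, now polarized at 40°.
I₂ = I₁ cos²(69° − 40°) = 0.5 I₀ · cos²(29°) = 0.3825 I₀.
Ratio = 0.3825 / 0.1811 = 2.112.

I_new/I_old ≈ 2.11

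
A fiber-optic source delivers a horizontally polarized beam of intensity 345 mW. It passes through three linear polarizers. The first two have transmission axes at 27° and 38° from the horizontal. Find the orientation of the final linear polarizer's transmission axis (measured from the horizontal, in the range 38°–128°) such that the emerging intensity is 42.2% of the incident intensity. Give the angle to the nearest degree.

θ ≈ 80°

By Malus's law, I₁ = I₀ cos²(27° − 0°) = I₀ cos²(27°) = 0.7939 I₀.
I₂ = I₁ cos²(38° − 27°) = 0.7939 I₀ · cos²(11°) = 0.765 I₀.
Need I₃/I₀ = 0.422, so cos²(θ − 38°) = 0.422 / 0.765 = 0.5516.
θ − 38° = arccos(√0.5516) = 42.0°, giving θ ≈ 38 + 42.0 = 80.0°.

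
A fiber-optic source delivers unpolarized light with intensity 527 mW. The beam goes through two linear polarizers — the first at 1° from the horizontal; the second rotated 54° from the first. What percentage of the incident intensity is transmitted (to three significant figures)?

Unpolarized light through the first polarizer → I₁ = 527 mW/2 = 263.5 mW, polarized at 1°.
I₂ = I₁ · cos²(54°) = 263.5 · 0.3455 = 91.04 mW.
That is 17.27% of the incident intensity.

≈ 17.3%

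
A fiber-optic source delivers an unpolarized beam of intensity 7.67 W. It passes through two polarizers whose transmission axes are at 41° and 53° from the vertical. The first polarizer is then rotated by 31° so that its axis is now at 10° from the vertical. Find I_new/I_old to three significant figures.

Before rotation:
Unpolarized light through the first polarizer → I₁ = ½ I₀, now polarized at 41°.
I₂ = I₁ cos²(53° − 41°) = 0.5 I₀ · cos²(12°) = 0.4784 I₀.
After rotation:
Unpolarized light through the first polarizer → I₁ = ½ I₀, now polarized at 10°.
I₂ = I₁ cos²(53° − 10°) = 0.5 I₀ · cos²(43°) = 0.2674 I₀.
Ratio = 0.2674 / 0.4784 = 0.559.

I_new/I_old ≈ 0.559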